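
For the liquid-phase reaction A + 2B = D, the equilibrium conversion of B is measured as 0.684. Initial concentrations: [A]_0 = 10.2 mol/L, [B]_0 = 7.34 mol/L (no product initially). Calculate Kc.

Kc = 0.0607 (mol/L)^-2

Let X = conversion of B.
Concentrations: [A] = 10.2 − 3.67X; [B] = 7.34 − 7.34X; [D] = 3.67X.
At X = 0.684: [A] = 7.69, [B] = 2.32, [D] = 2.51.
Kc = [D] / ([A] [B]^2) = 0.0607 (mol/L)^-2.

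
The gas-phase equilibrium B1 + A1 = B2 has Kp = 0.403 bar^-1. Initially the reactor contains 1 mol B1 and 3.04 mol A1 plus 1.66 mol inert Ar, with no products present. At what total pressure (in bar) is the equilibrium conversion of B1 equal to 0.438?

Let X = conversion of B1 (basis 1 mol B1); extent of reaction ξ = X.
At extent ξ: n_B1 = 1 − X; n_A1 = 3.04 − X; n_B2 = X; n_I = 1.66 (inert).
Total moles n_T = 5.7 − X.
Kp = p_B2 / (p_B1 p_A1) with p_i = (n_i/n_T)·P.
At X = 0.438: the mole-fraction product g(X) = Π y_i^ν_i = 1.576. Since Kp = g(X)·P^{-1}, P = (g/Kp)^(1/1) = (1.576/0.403)^(1/1) = 3.91 bar.

P = 3.91 bar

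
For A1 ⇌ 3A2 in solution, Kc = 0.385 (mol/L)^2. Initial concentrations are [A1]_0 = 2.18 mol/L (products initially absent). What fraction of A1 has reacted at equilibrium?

X = 0.137

Let X = conversion of A1; extent ξ = 2.18·X mol/L.
Concentrations: [A1] = 2.18 − 2.18X; [A2] = 6.54X.
Kc = [A2]^3 / ([A1]).
Equating to 0.385 (mol/L)^2: the physical root is X = 0.137.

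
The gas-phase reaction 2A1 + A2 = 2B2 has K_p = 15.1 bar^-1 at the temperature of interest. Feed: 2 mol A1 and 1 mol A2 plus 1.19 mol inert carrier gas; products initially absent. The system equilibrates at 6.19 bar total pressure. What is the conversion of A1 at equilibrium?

Basis: 2 mol A1 initially; let X = conversion of A1. Extent ξ = X.
At extent ξ: n_A1 = 2 − 2X; n_A2 = 1 − X; n_B2 = 2X; n_I = 1.19 (inert).
n_T = Σnᵢ = 4.19 − X.
Mole fractions y_i = n_i/n_T; K_p = p_B2^2 / (p_A1^2 p_A2) with p_i = y_i·P.
This yields a degree-3 equation in X; solving on (0,1), X = 0.730.

X = 0.730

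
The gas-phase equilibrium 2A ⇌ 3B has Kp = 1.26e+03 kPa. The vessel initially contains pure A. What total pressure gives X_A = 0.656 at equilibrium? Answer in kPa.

P = 208 kPa

Take 1 mol A as basis and let X be its fractional conversion, so ξ = 0.5X.
At extent ξ: n_A = 1 − X; n_B = 1.5X.
Summing: n_T = 1 + 0.5X.
Kp = p_B^3 / (p_A^2) with p_i = (n_i/n_T)·P.
At X = 0.656: the mole-fraction product g(X) = Π y_i^ν_i = 6.063. Since Kp = g(X)·P^{1}, P = (Kp/g)^(1/1) = (1.26e+03/6.063)^(1/1) = 208 kPa.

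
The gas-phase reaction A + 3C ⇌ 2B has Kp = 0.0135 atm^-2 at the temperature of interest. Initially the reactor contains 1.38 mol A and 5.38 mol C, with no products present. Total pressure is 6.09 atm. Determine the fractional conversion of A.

Take 1.38 mol A as basis and let X be its fractional conversion, so ξ = 1.38X.
Mole table: n_A = 1.38 − 1.38X; n_C = 5.38 − 4.14X; n_B = 2.76X.
Total moles n_T = 6.76 − 2.76X.
y_i = n_i/n_T, p_i = y_i·P. Kp = p_B^2 / (p_A p_C^3).
Substituting and setting equal to 0.0135 atm^-2 gives a polynomial in X; the root in (0,1) is X = 0.336.

X = 0.336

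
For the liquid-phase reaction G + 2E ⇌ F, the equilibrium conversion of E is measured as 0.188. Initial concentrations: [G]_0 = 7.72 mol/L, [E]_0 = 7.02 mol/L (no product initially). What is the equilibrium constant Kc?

Kc = 0.00288 (mol/L)^-2

Let X = conversion of E.
Concentrations: [G] = 7.72 − 3.51X; [E] = 7.02 − 7.02X; [F] = 3.51X.
At X = 0.188: [G] = 7.06, [E] = 5.7, [F] = 0.66.
Kc = [F] / ([G] [E]^2) = 0.00288 (mol/L)^-2.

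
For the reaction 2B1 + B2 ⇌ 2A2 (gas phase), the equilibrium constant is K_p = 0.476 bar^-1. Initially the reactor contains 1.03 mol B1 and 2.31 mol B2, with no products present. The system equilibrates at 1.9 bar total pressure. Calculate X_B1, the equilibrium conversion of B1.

X = 0.438

Basis: 1.03 mol B1 initially; let X = conversion of B1. Extent ξ = 0.515X.
Species balance: n_B1 = 1.03 − 1.03X; n_B2 = 2.31 − 0.515X; n_A2 = 1.03X.
n_T = Σnᵢ = 3.34 − 0.515X.
Mole fractions y_i = n_i/n_T; K_p = p_A2^2 / (p_B1^2 p_B2) with p_i = y_i·P.
Setting this equal to 0.476 bar^-1 and taking the physical root (0 < X < 1) gives X = 0.438.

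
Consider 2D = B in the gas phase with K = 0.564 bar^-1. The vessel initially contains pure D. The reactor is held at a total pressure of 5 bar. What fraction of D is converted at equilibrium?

X = 0.715

Take 1 mol D as basis and let X be its fractional conversion, so ξ = 0.5X.
Species balance: n_D = 1 − X; n_B = 0.5X.
Summing: n_T = 1 − 0.5X.
With p_i = (n_i/n_T)P, K = p_B / (p_D^2).
Equating to 0.564 bar^-1 and solving on 0 < X < 1: X = 0.715.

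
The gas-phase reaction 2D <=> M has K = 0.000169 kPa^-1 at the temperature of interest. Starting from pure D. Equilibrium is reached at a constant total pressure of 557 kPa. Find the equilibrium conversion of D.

Basis: 1 mol D initially; let X = conversion of D. Extent ξ = 0.5X.
At extent ξ: n_D = 1 − X; n_M = 0.5X.
Total moles n_T = 1 − 0.5X.
y_i = n_i/n_T, p_i = y_i·P. K = p_M / (p_D^2).
Equating to 0.000169 kPa^-1 and solving on 0 < X < 1: X = 0.148.

X = 0.148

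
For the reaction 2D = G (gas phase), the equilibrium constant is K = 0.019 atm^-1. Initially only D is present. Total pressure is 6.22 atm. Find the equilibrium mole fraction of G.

y_G = 0.096

Basis: 1 mol D initially; let X = conversion of D. Extent ξ = 0.5X.
Mole table: n_D = 1 − X; n_G = 0.5X.
Summing: n_T = 1 − 0.5X.
Mole fractions y_i = n_i/n_T; K = p_G / (p_D^2) with p_i = y_i·P.
Substituting and setting equal to 0.019 atm^-1 gives a polynomial in X; the root in (0,1) is X = 0.176.
Then n_G = 0.088, n_T = 0.912, so y_G = 0.096.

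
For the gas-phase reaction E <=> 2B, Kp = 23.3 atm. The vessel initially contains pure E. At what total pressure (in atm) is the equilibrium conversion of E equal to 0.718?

Let X = conversion of E (basis 1 mol E); extent of reaction ξ = X.
Moles: n_E = 1 − X; n_B = 2X.
Summing: n_T = 1 + X.
Kp = p_B^2 / (p_E) with p_i = (n_i/n_T)·P.
At X = 0.718: the mole-fraction product g(X) = Π y_i^ν_i = 4.256. Since Kp = g(X)·P^{1}, P = (Kp/g)^(1/1) = (23.3/4.256)^(1/1) = 5.47 atm.

P = 5.47 atm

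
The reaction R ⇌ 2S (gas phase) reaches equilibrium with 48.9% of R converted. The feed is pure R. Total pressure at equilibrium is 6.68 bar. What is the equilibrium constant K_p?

Let X = conversion of R (basis 1 mol R); extent of reaction ξ = X.
Moles: n_R = 1 − X; n_S = 2X.
n_T = Σnᵢ = 1 + X.
At X = 0.489: n_R = 0.511, n_S = 0.978, n_T = 1.49.
p_i = (n_i/n_T)·P. K_p = p_S^2 / (p_R) = 8.4 bar.

K_p = 8.4 bar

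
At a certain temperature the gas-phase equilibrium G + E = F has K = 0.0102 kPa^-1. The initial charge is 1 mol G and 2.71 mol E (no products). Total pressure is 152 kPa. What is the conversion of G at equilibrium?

Let X = conversion of G (basis 1 mol G); extent of reaction ξ = X.
Species balance: n_G = 1 − X; n_E = 2.71 − X; n_F = X.
Summing: n_T = 3.71 − X.
With p_i = (n_i/n_T)P, K = p_F / (p_G p_E).
Equating to 0.0102 kPa^-1 and solving on 0 < X < 1: X = 0.516.

X = 0.516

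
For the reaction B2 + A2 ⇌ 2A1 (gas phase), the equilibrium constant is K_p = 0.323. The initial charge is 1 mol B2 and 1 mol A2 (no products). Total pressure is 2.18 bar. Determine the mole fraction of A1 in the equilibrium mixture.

Let X = conversion of B2 (basis 1 mol B2); extent of reaction ξ = X.
Moles: n_B2 = 1 − X; n_A2 = 1 − X; n_A1 = 2X.
Since Δν = 0, n_T = 2 throughout.
With p_i = (n_i/n_T)P, K_p = p_A1^2 / (p_B2 p_A2).
This yields a degree-2 equation in X; solving on (0,1), X = 0.221.
Then n_A1 = 0.443, n_T = 2, so y_A1 = 0.221.

y_A1 = 0.221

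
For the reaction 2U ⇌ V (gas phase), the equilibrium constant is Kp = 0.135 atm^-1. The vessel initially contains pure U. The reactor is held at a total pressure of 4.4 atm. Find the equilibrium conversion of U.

Take 1 mol U as basis and let X be its fractional conversion, so ξ = 0.5X.
Species balance: n_U = 1 − X; n_V = 0.5X.
Summing: n_T = 1 − 0.5X.
With p_i = (n_i/n_T)P, Kp = p_V / (p_U^2).
Substituting and setting equal to 0.135 atm^-1 gives a polynomial in X; the root in (0,1) is X = 0.456.

X = 0.456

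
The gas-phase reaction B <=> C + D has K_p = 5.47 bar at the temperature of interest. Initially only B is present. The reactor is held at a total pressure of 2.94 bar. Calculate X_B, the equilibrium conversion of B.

Take 1 mol B as basis and let X be its fractional conversion, so ξ = X.
Species balance: n_B = 1 − X; n_C = X; n_D = X.
Summing: n_T = 1 + X.
Mole fractions y_i = n_i/n_T; K_p = p_C p_D / (p_B) with p_i = y_i·P.
Equating to 5.47 bar and solving on 0 < X < 1: X = 0.806.

X = 0.806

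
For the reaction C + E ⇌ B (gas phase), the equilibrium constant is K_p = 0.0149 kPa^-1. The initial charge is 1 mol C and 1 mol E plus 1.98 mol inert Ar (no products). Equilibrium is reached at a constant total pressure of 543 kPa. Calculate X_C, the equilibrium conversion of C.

Let X = conversion of C (basis 1 mol C); extent of reaction ξ = X.
Moles: n_C = 1 − X; n_E = 1 − X; n_B = X; n_I = 1.98 (inert).
Total moles n_T = 3.98 − X.
With p_i = (n_i/n_T)P, K_p = p_B / (p_C p_E).
This yields a degree-2 equation in X; solving on (0,1), X = 0.526.

X = 0.526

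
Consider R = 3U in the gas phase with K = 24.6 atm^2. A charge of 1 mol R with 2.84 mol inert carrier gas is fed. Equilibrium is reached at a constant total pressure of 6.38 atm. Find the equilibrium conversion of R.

Basis: 1 mol R initially; let X = conversion of R. Extent ξ = X.
Mole table: n_R = 1 − X; n_U = 3X; n_I = 2.84 (inert).
n_T = Σnᵢ = 3.84 + 2X.
With p_i = (n_i/n_T)P, K = p_U^3 / (p_R).
Substituting and setting equal to 24.6 atm^2 gives a polynomial in X; the root in (0,1) is X = 0.608.

X = 0.608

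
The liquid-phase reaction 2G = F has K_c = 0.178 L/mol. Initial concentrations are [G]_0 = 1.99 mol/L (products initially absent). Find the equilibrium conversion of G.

X = 0.324

Let X = conversion of G; extent ξ = 1.99X/2 mol/L.
Concentrations: [G] = 1.99 − 1.99X; [F] = 0.995X.
K_c = [F] / ([G]^2).
Setting equal to 0.178 and solving for X on (0,1) gives X = 0.324.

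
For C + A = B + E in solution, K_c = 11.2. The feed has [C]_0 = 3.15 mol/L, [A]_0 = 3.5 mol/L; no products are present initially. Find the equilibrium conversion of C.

Let X = conversion of C; extent ξ = 3.15·X mol/L.
Concentrations: [C] = 3.15 − 3.15X; [A] = 3.5 − 3.15X; [B] = 3.15X; [E] = 3.15X.
K_c = [B] [E] / ([C] [A]).
This equals 11.2 at X = 0.808 (the root in 0 < X < 1).

X = 0.808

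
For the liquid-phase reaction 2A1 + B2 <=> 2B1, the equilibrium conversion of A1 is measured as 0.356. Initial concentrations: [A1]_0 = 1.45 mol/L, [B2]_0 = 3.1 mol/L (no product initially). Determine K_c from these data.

K_c = 0.108 L/mol

Let X = conversion of A1.
Concentrations: [A1] = 1.45 − 1.45X; [B2] = 3.1 − 0.725X; [B1] = 1.45X.
At X = 0.356: [A1] = 0.934, [B2] = 2.84, [B1] = 0.516.
K_c = [B1]^2 / ([A1]^2 [B2]) = 0.108 L/mol.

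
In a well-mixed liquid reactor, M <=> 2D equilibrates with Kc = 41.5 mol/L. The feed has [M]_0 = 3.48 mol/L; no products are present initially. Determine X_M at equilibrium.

Let X = conversion of M; extent ξ = 3.48·X mol/L.
Concentrations: [M] = 3.48 − 3.48X; [D] = 6.96X.
Kc = [D]^2 / ([M]).
Equating to 41.5 mol/L: the physical root is X = 0.790.

X = 0.790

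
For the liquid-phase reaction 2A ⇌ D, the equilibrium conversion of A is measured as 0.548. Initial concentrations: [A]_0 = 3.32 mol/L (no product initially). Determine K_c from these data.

K_c = 0.404 L/mol

Let X = conversion of A.
Concentrations: [A] = 3.32 − 3.32X; [D] = 1.66X.
At X = 0.548: [A] = 1.5, [D] = 0.91.
K_c = [D] / ([A]^2) = 0.404 L/mol.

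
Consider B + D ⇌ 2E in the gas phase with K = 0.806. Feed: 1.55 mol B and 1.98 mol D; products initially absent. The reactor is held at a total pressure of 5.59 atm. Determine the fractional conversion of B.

X = 0.349

Take 1.55 mol B as basis and let X be its fractional conversion, so ξ = 1.55X.
Moles: n_B = 1.55 − 1.55X; n_D = 1.98 − 1.55X; n_E = 3.1X.
n_T stays at 3.53 (no change in mole number).
With p_i = (n_i/n_T)P, K = p_E^2 / (p_B p_D).
Substituting and setting equal to 0.806 gives a polynomial in X; the root in (0,1) is X = 0.349.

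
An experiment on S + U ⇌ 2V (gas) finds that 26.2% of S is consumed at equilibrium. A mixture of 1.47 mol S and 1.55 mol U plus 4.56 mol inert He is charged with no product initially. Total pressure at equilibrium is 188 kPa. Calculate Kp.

Take 1.47 mol S as basis and let X be its fractional conversion, so ξ = 1.47X.
At extent ξ: n_S = 1.47 − 1.47X; n_U = 1.55 − 1.47X; n_V = 2.94X; n_I = 4.56 (inert).
Total moles n_T = 7.58 (Δν = 0, constant).
At X = 0.262: n_S = 1.08, n_U = 1.16, n_V = 0.77, n_T = 7.58.
p_i = (n_i/n_T)·P. Kp = p_V^2 / (p_S p_U) = 0.47.

Kp = 0.47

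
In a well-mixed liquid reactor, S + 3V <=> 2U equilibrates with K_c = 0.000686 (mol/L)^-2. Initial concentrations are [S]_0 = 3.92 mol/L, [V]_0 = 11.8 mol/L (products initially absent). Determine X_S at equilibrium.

Let X = conversion of S; extent ξ = 3.92·X mol/L.
Concentrations: [S] = 3.92 − 3.92X; [V] = 11.8 − 11.8X; [U] = 7.84X.
K_c = [U]^2 / ([S] [V]^3).
This equals 0.000686 at X = 0.180 (the root in 0 < X < 1).

X = 0.180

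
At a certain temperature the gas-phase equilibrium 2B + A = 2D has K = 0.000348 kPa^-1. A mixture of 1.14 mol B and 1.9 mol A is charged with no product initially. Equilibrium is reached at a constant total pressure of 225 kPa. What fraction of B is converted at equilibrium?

X = 0.180

Basis: 1.14 mol B initially; let X = conversion of B. Extent ξ = 0.57X.
Species balance: n_B = 1.14 − 1.14X; n_A = 1.9 − 0.57X; n_D = 1.14X.
Summing: n_T = 3.04 − 0.57X.
With p_i = (n_i/n_T)P, K = p_D^2 / (p_B^2 p_A).
Setting this equal to 0.000348 kPa^-1 and taking the physical root (0 < X < 1) gives X = 0.180.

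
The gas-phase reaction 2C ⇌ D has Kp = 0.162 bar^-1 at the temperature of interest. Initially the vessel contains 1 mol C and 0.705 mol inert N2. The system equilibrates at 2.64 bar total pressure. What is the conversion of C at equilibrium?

Take 1 mol C as basis and let X be its fractional conversion, so ξ = 0.5X.
Mole table: n_C = 1 − X; n_D = 0.5X; n_I = 0.705 (inert).
Total moles n_T = 1.71 − 0.5X.
With p_i = (n_i/n_T)P, Kp = p_D / (p_C^2).
This yields a degree-2 equation in X; solving on (0,1), X = 0.282.

X = 0.282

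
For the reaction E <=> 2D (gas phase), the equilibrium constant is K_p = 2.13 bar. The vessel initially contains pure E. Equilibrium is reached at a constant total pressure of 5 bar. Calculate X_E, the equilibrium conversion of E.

Let X = conversion of E (basis 1 mol E); extent of reaction ξ = X.
At extent ξ: n_E = 1 − X; n_D = 2X.
Summing: n_T = 1 + X.
y_i = n_i/n_T, p_i = y_i·P. K_p = p_D^2 / (p_E).
This yields a degree-2 equation in X; solving on (0,1), X = 0.310.

X = 0.310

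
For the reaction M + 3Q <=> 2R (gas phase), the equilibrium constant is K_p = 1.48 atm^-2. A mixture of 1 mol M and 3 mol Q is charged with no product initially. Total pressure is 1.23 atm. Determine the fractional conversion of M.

Take 1 mol M as basis and let X be its fractional conversion, so ξ = X.
Moles: n_M = 1 − X; n_Q = 3 − 3X; n_R = 2X.
n_T = Σnᵢ = 4 − 2X.
Mole fractions y_i = n_i/n_T; K_p = p_R^2 / (p_M p_Q^3) with p_i = y_i·P.
Equating to 1.48 atm^-2 and solving on 0 < X < 1: X = 0.417.

X = 0.417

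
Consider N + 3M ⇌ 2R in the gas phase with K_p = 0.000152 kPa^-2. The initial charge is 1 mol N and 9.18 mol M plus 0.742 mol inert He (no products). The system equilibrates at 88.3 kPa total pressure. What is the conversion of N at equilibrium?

Basis: 1 mol N initially; let X = conversion of N. Extent ξ = X.
Moles: n_N = 1 − X; n_M = 9.18 − 3X; n_R = 2X; n_I = 0.742 (inert).
Summing: n_T = 10.9 − 2X.
y_i = n_i/n_T, p_i = y_i·P. K_p = p_R^2 / (p_N p_M^3).
This yields a degree-4 equation in X; solving on (0,1), X = 0.650.

X = 0.650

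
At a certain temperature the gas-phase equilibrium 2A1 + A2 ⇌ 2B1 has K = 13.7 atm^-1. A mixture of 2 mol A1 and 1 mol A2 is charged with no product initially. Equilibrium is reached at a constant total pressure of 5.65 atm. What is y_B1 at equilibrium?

Let X = conversion of A1 (basis 2 mol A1); extent of reaction ξ = X.
At extent ξ: n_A1 = 2 − 2X; n_A2 = 1 − X; n_B1 = 2X.
Summing: n_T = 3 − X.
With p_i = (n_i/n_T)P, K = p_B1^2 / (p_A1^2 p_A2).
Equating to 13.7 atm^-1 and solving on 0 < X < 1: X = 0.747.
Then n_B1 = 1.49, n_T = 2.25, so y_B1 = 0.663.

y_B1 = 0.663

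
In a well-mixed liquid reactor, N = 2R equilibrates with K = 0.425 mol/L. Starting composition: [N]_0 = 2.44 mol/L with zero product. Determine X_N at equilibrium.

Let X = conversion of N; extent ξ = 2.44·X mol/L.
Concentrations: [N] = 2.44 − 2.44X; [R] = 4.88X.
K = [R]^2 / ([N]).
Equating to 0.425 mol/L: the physical root is X = 0.188.

X = 0.188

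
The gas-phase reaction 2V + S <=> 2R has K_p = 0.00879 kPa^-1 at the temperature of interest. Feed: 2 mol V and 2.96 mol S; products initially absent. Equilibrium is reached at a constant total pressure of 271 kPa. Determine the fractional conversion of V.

Let X = conversion of V (basis 2 mol V); extent of reaction ξ = X.
Moles: n_V = 2 − 2X; n_S = 2.96 − X; n_R = 2X.
n_T = Σnᵢ = 4.96 − X.
Mole fractions y_i = n_i/n_T; K_p = p_R^2 / (p_V^2 p_S) with p_i = y_i·P.
Equating to 0.00879 kPa^-1 and solving on 0 < X < 1: X = 0.533.

X = 0.533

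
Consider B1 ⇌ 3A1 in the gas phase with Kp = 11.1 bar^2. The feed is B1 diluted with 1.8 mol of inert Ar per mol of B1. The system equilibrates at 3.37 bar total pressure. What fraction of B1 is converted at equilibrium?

Take 1 mol B1 as basis and let X be its fractional conversion, so ξ = X.
Moles: n_B1 = 1 − X; n_A1 = 3X; n_I = 1.8 (inert).
Total moles n_T = 2.8 + 2X.
With p_i = (n_i/n_T)P, Kp = p_A1^3 / (p_B1).
Substituting and setting equal to 11.1 bar^2 gives a polynomial in X; the root in (0,1) is X = 0.611.

X = 0.611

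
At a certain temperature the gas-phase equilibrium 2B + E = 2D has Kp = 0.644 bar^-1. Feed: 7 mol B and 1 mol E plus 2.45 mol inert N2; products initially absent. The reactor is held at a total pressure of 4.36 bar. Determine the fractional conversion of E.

X = 0.746

Basis: 1 mol E initially; let X = conversion of E. Extent ξ = X.
Mole table: n_B = 7 − 2X; n_E = 1 − X; n_D = 2X; n_I = 2.45 (inert).
Summing: n_T = 10.4 − X.
Mole fractions y_i = n_i/n_T; Kp = p_D^2 / (p_B^2 p_E) with p_i = y_i·P.
This yields a degree-3 equation in X; solving on (0,1), X = 0.746.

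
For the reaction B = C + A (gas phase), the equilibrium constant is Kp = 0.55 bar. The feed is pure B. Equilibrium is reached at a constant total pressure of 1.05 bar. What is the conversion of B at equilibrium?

X = 0.586

Basis: 1 mol B initially; let X = conversion of B. Extent ξ = X.
Species balance: n_B = 1 − X; n_C = X; n_A = X.
n_T = Σnᵢ = 1 + X.
Mole fractions y_i = n_i/n_T; Kp = p_C p_A / (p_B) with p_i = y_i·P.
Equating to 0.55 bar and solving on 0 < X < 1: X = 0.586.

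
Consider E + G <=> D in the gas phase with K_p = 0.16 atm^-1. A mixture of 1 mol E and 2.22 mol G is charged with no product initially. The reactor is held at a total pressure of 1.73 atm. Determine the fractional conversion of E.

Let X = conversion of E (basis 1 mol E); extent of reaction ξ = X.
Species balance: n_E = 1 − X; n_G = 2.22 − X; n_D = X.
Summing: n_T = 3.22 − X.
y_i = n_i/n_T, p_i = y_i·P. K_p = p_D / (p_E p_G).
Equating to 0.16 atm^-1 and solving on 0 < X < 1: X = 0.157.

X = 0.157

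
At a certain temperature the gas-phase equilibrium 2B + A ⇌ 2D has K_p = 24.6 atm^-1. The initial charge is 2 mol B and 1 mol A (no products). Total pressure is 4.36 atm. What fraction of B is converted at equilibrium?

Basis: 2 mol B initially; let X = conversion of B. Extent ξ = X.
Moles: n_B = 2 − 2X; n_A = 1 − X; n_D = 2X.
Summing: n_T = 3 − X.
With p_i = (n_i/n_T)P, K_p = p_D^2 / (p_B^2 p_A).
This yields a degree-3 equation in X; solving on (0,1), X = 0.769.

X = 0.769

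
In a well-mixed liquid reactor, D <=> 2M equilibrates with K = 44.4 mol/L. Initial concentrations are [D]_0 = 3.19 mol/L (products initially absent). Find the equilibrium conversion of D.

X = 0.811

Let X = conversion of D; extent ξ = 3.19·X mol/L.
Concentrations: [D] = 3.19 − 3.19X; [M] = 6.38X.
K = [M]^2 / ([D]).
Equating to 44.4 mol/L: the physical root is X = 0.811.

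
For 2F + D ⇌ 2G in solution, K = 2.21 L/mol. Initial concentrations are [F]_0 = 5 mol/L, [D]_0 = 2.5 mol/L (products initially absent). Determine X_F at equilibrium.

Let X = conversion of F; extent ξ = 5X/2 mol/L.
Concentrations: [F] = 5 − 5X; [D] = 2.5 − 2.5X; [G] = 5X.
K = [G]^2 / ([F]^2 [D]).
Equating to 2.21 L/mol: the physical root is X = 0.598.

X = 0.598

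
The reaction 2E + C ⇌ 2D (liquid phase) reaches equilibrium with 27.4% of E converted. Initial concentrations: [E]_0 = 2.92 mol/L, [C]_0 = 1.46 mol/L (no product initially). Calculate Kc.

Let X = conversion of E.
Concentrations: [E] = 2.92 − 2.92X; [C] = 1.46 − 1.46X; [D] = 2.92X.
At X = 0.274: [E] = 2.12, [C] = 1.06, [D] = 0.8.
Kc = [D]^2 / ([E]^2 [C]) = 0.134 L/mol.

Kc = 0.134 L/mol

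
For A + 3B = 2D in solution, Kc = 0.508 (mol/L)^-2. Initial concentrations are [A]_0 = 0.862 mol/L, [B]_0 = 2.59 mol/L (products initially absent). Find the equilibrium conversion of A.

X = 0.463

Let X = conversion of A; extent ξ = 0.862·X mol/L.
Concentrations: [A] = 0.862 − 0.862X; [B] = 2.59 − 2.59X; [D] = 1.72X.
Kc = [D]^2 / ([A] [B]^3).
Solving Kc = 0.508 for X ∈ (0,1): X = 0.463.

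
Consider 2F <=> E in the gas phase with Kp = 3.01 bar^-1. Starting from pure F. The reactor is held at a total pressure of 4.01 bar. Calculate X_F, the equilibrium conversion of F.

Let X = conversion of F (basis 1 mol F); extent of reaction ξ = 0.5X.
Mole table: n_F = 1 − X; n_E = 0.5X.
Summing: n_T = 1 − 0.5X.
With p_i = (n_i/n_T)P, Kp = p_E / (p_F^2).
Substituting and setting equal to 3.01 bar^-1 gives a polynomial in X; the root in (0,1) is X = 0.858.

X = 0.858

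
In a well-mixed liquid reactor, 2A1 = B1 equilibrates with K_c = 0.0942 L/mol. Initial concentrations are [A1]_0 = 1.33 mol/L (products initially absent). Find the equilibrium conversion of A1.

X = 0.172

Let X = conversion of A1; extent ξ = 1.33X/2 mol/L.
Concentrations: [A1] = 1.33 − 1.33X; [B1] = 0.665X.
K_c = [B1] / ([A1]^2).
Setting equal to 0.0942 and solving for X on (0,1) gives X = 0.172.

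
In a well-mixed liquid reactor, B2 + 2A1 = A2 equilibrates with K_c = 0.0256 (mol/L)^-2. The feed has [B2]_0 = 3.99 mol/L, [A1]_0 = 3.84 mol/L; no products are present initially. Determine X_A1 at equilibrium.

Let X = conversion of A1; extent ξ = 3.84X/2 mol/L.
Concentrations: [B2] = 3.99 − 1.92X; [A1] = 3.84 − 3.84X; [A2] = 1.92X.
K_c = [A2] / ([B2] [A1]^2).
Solving K_c = 0.0256 for X ∈ (0,1): X = 0.314.

X = 0.314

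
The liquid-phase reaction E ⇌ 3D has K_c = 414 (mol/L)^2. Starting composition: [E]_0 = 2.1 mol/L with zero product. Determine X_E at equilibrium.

Let X = conversion of E; extent ξ = 2.1·X mol/L.
Concentrations: [E] = 2.1 − 2.1X; [D] = 6.3X.
K_c = [D]^3 / ([E]).
This equals 414 at X = 0.833 (the root in 0 < X < 1).

X = 0.833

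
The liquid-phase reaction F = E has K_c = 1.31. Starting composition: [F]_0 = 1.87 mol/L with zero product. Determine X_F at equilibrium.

X = 0.567

Let X = conversion of F; extent ξ = 1.87·X mol/L.
Concentrations: [F] = 1.87 − 1.87X; [E] = 1.87X.
K_c = [E] / ([F]).
Equating to 1.31: the physical root is X = 0.567.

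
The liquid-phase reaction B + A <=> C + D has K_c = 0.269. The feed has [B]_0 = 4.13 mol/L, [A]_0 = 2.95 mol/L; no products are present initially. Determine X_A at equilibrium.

X = 0.401

Let X = conversion of A; extent ξ = 2.95·X mol/L.
Concentrations: [B] = 4.13 − 2.95X; [A] = 2.95 − 2.95X; [C] = 2.95X; [D] = 2.95X.
K_c = [C] [D] / ([B] [A]).
Equating to 0.269: the physical root is X = 0.401.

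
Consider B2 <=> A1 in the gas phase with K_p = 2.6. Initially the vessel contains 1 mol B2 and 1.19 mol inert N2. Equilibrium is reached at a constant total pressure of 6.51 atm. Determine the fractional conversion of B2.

Let X = conversion of B2 (basis 1 mol B2); extent of reaction ξ = X.
At extent ξ: n_B2 = 1 − X; n_A1 = X; n_I = 1.19 (inert).
n_T stays at 2.19 (no change in mole number).
y_i = n_i/n_T, p_i = y_i·P. K_p = p_A1 / (p_B2).
Setting this equal to 2.6 and taking the physical root (0 < X < 1) gives X = 0.722.

X = 0.722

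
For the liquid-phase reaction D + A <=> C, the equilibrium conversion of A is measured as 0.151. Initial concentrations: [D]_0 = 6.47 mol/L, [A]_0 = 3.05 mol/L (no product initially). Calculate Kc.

Let X = conversion of A.
Concentrations: [D] = 6.47 − 3.05X; [A] = 3.05 − 3.05X; [C] = 3.05X.
At X = 0.151: [D] = 6.01, [A] = 2.59, [C] = 0.461.
Kc = [C] / ([D] [A]) = 0.0296 L/mol.

Kc = 0.0296 L/mol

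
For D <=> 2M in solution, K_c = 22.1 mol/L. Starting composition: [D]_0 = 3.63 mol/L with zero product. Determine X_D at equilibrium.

Let X = conversion of D; extent ξ = 3.63·X mol/L.
Concentrations: [D] = 3.63 − 3.63X; [M] = 7.26X.
K_c = [M]^2 / ([D]).
Solving K_c = 22.1 for X ∈ (0,1): X = 0.689.

X = 0.689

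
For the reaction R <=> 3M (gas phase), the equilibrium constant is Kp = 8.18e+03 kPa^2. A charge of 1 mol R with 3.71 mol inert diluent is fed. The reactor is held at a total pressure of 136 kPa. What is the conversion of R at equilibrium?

X = 0.608

Basis: 1 mol R initially; let X = conversion of R. Extent ξ = X.
Moles: n_R = 1 − X; n_M = 3X; n_I = 3.71 (inert).
n_T = Σnᵢ = 4.71 + 2X.
Mole fractions y_i = n_i/n_T; Kp = p_M^3 / (p_R) with p_i = y_i·P.
Equating to 8.18e+03 kPa^2 and solving on 0 < X < 1: X = 0.608.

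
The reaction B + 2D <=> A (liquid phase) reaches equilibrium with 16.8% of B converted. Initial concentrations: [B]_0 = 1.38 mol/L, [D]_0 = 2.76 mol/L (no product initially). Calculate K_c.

K_c = 0.0383 (mol/L)^-2

Let X = conversion of B.
Concentrations: [B] = 1.38 − 1.38X; [D] = 2.76 − 2.76X; [A] = 1.38X.
At X = 0.168: [B] = 1.15, [D] = 2.3, [A] = 0.232.
K_c = [A] / ([B] [D]^2) = 0.0383 (mol/L)^-2.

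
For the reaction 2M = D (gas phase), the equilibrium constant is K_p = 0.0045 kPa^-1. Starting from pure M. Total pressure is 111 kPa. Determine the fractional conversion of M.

Let X = conversion of M (basis 1 mol M); extent of reaction ξ = 0.5X.
At extent ξ: n_M = 1 − X; n_D = 0.5X.
n_T = Σnᵢ = 1 − 0.5X.
Mole fractions y_i = n_i/n_T; K_p = p_D / (p_M^2) with p_i = y_i·P.
Setting this equal to 0.0045 kPa^-1 and taking the physical root (0 < X < 1) gives X = 0.422.

X = 0.422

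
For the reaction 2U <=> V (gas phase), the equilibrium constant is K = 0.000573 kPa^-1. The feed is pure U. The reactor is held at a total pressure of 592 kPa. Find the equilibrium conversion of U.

X = 0.349

Basis: 1 mol U initially; let X = conversion of U. Extent ξ = 0.5X.
Mole table: n_U = 1 − X; n_V = 0.5X.
Summing: n_T = 1 − 0.5X.
With p_i = (n_i/n_T)P, K = p_V / (p_U^2).
Equating to 0.000573 kPa^-1 and solving on 0 < X < 1: X = 0.349.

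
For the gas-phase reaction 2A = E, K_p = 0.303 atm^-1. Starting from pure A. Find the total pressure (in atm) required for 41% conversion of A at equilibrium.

Basis: 1 mol A initially; let X = conversion of A. Extent ξ = 0.5X.
Mole table: n_A = 1 − X; n_E = 0.5X.
n_T = Σnᵢ = 1 − 0.5X.
K_p = p_E / (p_A^2) with p_i = (n_i/n_T)·P.
At X = 0.41: the mole-fraction product g(X) = Π y_i^ν_i = 0.4682. Since K_p = g(X)·P^{-1}, P = (g/K_p)^(1/1) = (0.4682/0.303)^(1/1) = 1.55 atm.

P = 1.55 atm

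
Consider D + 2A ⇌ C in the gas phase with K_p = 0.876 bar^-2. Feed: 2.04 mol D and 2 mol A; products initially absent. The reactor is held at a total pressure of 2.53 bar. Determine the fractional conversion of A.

Take 2 mol A as basis and let X be its fractional conversion, so ξ = X.
Species balance: n_D = 2.04 − X; n_A = 2 − 2X; n_C = X.
Summing: n_T = 4.04 − 2X.
Mole fractions y_i = n_i/n_T; K_p = p_C / (p_D p_A^2) with p_i = y_i·P.
Substituting and setting equal to 0.876 bar^-2 gives a polynomial in X; the root in (0,1) is X = 0.611.

X = 0.611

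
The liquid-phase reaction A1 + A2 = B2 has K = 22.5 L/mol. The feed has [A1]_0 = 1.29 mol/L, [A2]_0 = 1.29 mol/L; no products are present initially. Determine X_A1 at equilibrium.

Let X = conversion of A1; extent ξ = 1.29·X mol/L.
Concentrations: [A1] = 1.29 − 1.29X; [A2] = 1.29 − 1.29X; [B2] = 1.29X.
K = [B2] / ([A1] [A2]).
Solving K = 22.5 for X ∈ (0,1): X = 0.831.

X = 0.831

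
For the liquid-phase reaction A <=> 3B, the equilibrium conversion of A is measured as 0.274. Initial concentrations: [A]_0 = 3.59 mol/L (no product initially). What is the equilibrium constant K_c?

K_c = 9.86 (mol/L)^2

Let X = conversion of A.
Concentrations: [A] = 3.59 − 3.59X; [B] = 10.8X.
At X = 0.274: [A] = 2.61, [B] = 2.95.
K_c = [B]^3 / ([A]) = 9.86 (mol/L)^2.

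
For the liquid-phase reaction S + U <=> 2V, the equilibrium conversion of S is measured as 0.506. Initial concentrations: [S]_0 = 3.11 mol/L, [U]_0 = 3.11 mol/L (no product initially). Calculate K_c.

K_c = 4.2

Let X = conversion of S.
Concentrations: [S] = 3.11 − 3.11X; [U] = 3.11 − 3.11X; [V] = 6.22X.
At X = 0.506: [S] = 1.54, [U] = 1.54, [V] = 3.15.
K_c = [V]^2 / ([S] [U]) = 4.2.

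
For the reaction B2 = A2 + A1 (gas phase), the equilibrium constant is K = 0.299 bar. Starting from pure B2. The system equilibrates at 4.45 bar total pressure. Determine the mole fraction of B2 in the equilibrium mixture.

y_B2 = 0.599

Basis: 1 mol B2 initially; let X = conversion of B2. Extent ξ = X.
At extent ξ: n_B2 = 1 − X; n_A2 = X; n_A1 = X.
n_T = Σnᵢ = 1 + X.
With p_i = (n_i/n_T)P, K = p_A2 p_A1 / (p_B2).
Equating to 0.299 bar and solving on 0 < X < 1: X = 0.251.
Then n_B2 = 0.749, n_T = 1.25, so y_B2 = 0.599.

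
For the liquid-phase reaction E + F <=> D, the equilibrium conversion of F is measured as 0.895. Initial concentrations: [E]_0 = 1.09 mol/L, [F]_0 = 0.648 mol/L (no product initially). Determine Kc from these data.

Kc = 16.7 L/mol

Let X = conversion of F.
Concentrations: [E] = 1.09 − 0.648X; [F] = 0.648 − 0.648X; [D] = 0.648X.
At X = 0.895: [E] = 0.51, [F] = 0.068, [D] = 0.58.
Kc = [D] / ([E] [F]) = 16.7 L/mol.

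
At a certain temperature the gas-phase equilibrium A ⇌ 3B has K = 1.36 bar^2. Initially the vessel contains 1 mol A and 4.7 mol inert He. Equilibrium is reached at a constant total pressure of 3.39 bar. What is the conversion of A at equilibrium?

Basis: 1 mol A initially; let X = conversion of A. Extent ξ = X.
At extent ξ: n_A = 1 − X; n_B = 3X; n_I = 4.7 (inert).
n_T = Σnᵢ = 5.7 + 2X.
With p_i = (n_i/n_T)P, K = p_B^3 / (p_A).
Setting this equal to 1.36 bar^2 and taking the physical root (0 < X < 1) gives X = 0.468.

X = 0.468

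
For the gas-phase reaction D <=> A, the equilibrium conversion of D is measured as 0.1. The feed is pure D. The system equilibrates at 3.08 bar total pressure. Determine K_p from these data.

K_p = 0.111

Let X = conversion of D (basis 1 mol D); extent of reaction ξ = X.
Mole table: n_D = 1 − X; n_A = X.
Since Δν = 0, n_T = 1 throughout.
At X = 0.1: n_D = 0.9, n_A = 0.1, n_T = 1.
p_i = (n_i/n_T)·P. K_p = p_A / (p_D) = 0.111.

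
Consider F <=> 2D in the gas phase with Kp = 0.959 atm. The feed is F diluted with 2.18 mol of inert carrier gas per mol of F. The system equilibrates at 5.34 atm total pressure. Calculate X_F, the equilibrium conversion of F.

Basis: 1 mol F initially; let X = conversion of F. Extent ξ = X.
Moles: n_F = 1 − X; n_D = 2X; n_I = 2.18 (inert).
n_T = Σnᵢ = 3.18 + X.
With p_i = (n_i/n_T)P, Kp = p_D^2 / (p_F).
This yields a degree-2 equation in X; solving on (0,1), X = 0.326.

X = 0.326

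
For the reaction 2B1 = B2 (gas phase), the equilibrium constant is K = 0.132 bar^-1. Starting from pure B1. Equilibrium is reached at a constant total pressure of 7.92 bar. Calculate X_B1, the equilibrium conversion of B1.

X = 0.561

Basis: 1 mol B1 initially; let X = conversion of B1. Extent ξ = 0.5X.
Species balance: n_B1 = 1 − X; n_B2 = 0.5X.
Total moles n_T = 1 − 0.5X.
y_i = n_i/n_T, p_i = y_i·P. K = p_B2 / (p_B1^2).
This yields a degree-2 equation in X; solving on (0,1), X = 0.561.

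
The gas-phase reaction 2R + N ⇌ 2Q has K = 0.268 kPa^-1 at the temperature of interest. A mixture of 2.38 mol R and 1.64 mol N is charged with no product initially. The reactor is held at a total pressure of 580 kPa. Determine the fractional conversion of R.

X = 0.851

Take 2.38 mol R as basis and let X be its fractional conversion, so ξ = 1.19X.
At extent ξ: n_R = 2.38 − 2.38X; n_N = 1.64 − 1.19X; n_Q = 2.38X.
Summing: n_T = 4.02 − 1.19X.
y_i = n_i/n_T, p_i = y_i·P. K = p_Q^2 / (p_R^2 p_N).
This yields a degree-3 equation in X; solving on (0,1), X = 0.851.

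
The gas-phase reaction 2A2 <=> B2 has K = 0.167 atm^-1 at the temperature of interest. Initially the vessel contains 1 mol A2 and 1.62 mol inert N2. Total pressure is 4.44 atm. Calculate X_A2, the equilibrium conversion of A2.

X = 0.297

Basis: 1 mol A2 initially; let X = conversion of A2. Extent ξ = 0.5X.
Moles: n_A2 = 1 − X; n_B2 = 0.5X; n_I = 1.62 (inert).
Summing: n_T = 2.62 − 0.5X.
With p_i = (n_i/n_T)P, K = p_B2 / (p_A2^2).
Equating to 0.167 atm^-1 and solving on 0 < X < 1: X = 0.297.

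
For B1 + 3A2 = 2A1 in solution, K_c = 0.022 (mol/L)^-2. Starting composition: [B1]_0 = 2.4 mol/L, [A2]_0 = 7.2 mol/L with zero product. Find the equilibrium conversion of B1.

Let X = conversion of B1; extent ξ = 2.4·X mol/L.
Concentrations: [B1] = 2.4 − 2.4X; [A2] = 7.2 − 7.2X; [A1] = 4.8X.
K_c = [A1]^2 / ([B1] [A2]^3).
Setting equal to 0.022 and solving for X on (0,1) gives X = 0.369.

X = 0.369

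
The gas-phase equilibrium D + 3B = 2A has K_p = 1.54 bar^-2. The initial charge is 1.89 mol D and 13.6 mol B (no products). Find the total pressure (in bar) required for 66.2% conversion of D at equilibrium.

P = 1.06 bar

Take 1.89 mol D as basis and let X be its fractional conversion, so ξ = 1.89X.
At extent ξ: n_D = 1.89 − 1.89X; n_B = 13.6 − 5.67X; n_A = 3.78X.
Summing: n_T = 15.5 − 3.78X.
K_p = p_A^2 / (p_D p_B^3) with p_i = (n_i/n_T)·P.
At X = 0.662: the mole-fraction product g(X) = Π y_i^ν_i = 1.732. Since K_p = g(X)·P^{-2}, P = (g/K_p)^(1/2) = (1.732/1.54)^(1/2) = 1.06 bar.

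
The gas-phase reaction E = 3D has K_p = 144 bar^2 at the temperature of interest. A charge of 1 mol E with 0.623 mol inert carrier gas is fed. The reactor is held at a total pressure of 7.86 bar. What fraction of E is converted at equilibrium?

Take 1 mol E as basis and let X be its fractional conversion, so ξ = X.
Species balance: n_E = 1 − X; n_D = 3X; n_I = 0.623 (inert).
Total moles n_T = 1.62 + 2X.
Mole fractions y_i = n_i/n_T; K_p = p_D^3 / (p_E) with p_i = y_i·P.
Setting this equal to 144 bar^2 and taking the physical root (0 < X < 1) gives X = 0.640.

X = 0.640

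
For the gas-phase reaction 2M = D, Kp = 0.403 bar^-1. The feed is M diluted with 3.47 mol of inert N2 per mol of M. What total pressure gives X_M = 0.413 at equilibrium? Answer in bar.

P = 6.34 bar

Take 1 mol M as basis and let X be its fractional conversion, so ξ = 0.5X.
At extent ξ: n_M = 1 − X; n_D = 0.5X; n_I = 3.47 (inert).
Summing: n_T = 4.47 − 0.5X.
Kp = p_D / (p_M^2) with p_i = (n_i/n_T)·P.
At X = 0.413: the mole-fraction product g(X) = Π y_i^ν_i = 2.555. Since Kp = g(X)·P^{-1}, P = (g/Kp)^(1/1) = (2.555/0.403)^(1/1) = 6.34 bar.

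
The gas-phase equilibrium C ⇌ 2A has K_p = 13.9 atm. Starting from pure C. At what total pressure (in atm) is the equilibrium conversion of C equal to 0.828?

Take 1 mol C as basis and let X be its fractional conversion, so ξ = X.
Species balance: n_C = 1 − X; n_A = 2X.
Summing: n_T = 1 + X.
K_p = p_A^2 / (p_C) with p_i = (n_i/n_T)·P.
At X = 0.828: the mole-fraction product g(X) = Π y_i^ν_i = 8.722. Since K_p = g(X)·P^{1}, P = (K_p/g)^(1/1) = (13.9/8.722)^(1/1) = 1.59 atm.

P = 1.59 atm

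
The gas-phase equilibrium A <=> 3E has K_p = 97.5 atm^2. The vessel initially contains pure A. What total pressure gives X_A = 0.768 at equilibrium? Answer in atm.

Take 1 mol A as basis and let X be its fractional conversion, so ξ = X.
Species balance: n_A = 1 − X; n_E = 3X.
n_T = Σnᵢ = 1 + 2X.
K_p = p_E^3 / (p_A) with p_i = (n_i/n_T)·P.
At X = 0.768: the mole-fraction product g(X) = Π y_i^ν_i = 8.197. Since K_p = g(X)·P^{2}, P = (K_p/g)^(1/2) = (97.5/8.197)^(1/2) = 3.45 atm.

P = 3.45 atm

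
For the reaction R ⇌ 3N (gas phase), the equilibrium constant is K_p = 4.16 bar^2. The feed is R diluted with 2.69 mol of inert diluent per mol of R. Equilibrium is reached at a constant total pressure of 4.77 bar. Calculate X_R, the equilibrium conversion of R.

Let X = conversion of R (basis 1 mol R); extent of reaction ξ = X.
Species balance: n_R = 1 − X; n_N = 3X; n_I = 2.69 (inert).
Total moles n_T = 3.69 + 2X.
y_i = n_i/n_T, p_i = y_i·P. K_p = p_N^3 / (p_R).
Setting this equal to 4.16 bar^2 and taking the physical root (0 < X < 1) gives X = 0.431.

X = 0.431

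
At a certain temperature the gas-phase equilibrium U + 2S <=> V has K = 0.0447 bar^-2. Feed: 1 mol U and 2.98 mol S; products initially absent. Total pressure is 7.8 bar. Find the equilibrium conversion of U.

X = 0.539

Basis: 1 mol U initially; let X = conversion of U. Extent ξ = X.
Moles: n_U = 1 − X; n_S = 2.98 − 2X; n_V = X.
Total moles n_T = 3.98 − 2X.
With p_i = (n_i/n_T)P, K = p_V / (p_U p_S^2).
Setting this equal to 0.0447 bar^-2 and taking the physical root (0 < X < 1) gives X = 0.539.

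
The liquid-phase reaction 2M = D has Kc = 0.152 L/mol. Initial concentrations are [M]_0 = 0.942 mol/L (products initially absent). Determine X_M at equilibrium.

Let X = conversion of M; extent ξ = 0.942X/2 mol/L.
Concentrations: [M] = 0.942 − 0.942X; [D] = 0.471X.
Kc = [D] / ([M]^2).
This equals 0.152 at X = 0.189 (the root in 0 < X < 1).

X = 0.189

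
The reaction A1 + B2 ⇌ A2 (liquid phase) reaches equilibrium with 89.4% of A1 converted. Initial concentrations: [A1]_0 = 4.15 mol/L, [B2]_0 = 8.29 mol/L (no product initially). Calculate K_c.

Let X = conversion of A1.
Concentrations: [A1] = 4.15 − 4.15X; [B2] = 8.29 − 4.15X; [A2] = 4.15X.
At X = 0.894: [A1] = 0.44, [B2] = 4.58, [A2] = 3.71.
K_c = [A2] / ([A1] [B2]) = 1.84 L/mol.

K_c = 1.84 L/mol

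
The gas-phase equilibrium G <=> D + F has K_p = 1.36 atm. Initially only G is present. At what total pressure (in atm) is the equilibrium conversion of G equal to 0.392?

Take 1 mol G as basis and let X be its fractional conversion, so ξ = X.
Moles: n_G = 1 − X; n_D = X; n_F = X.
Total moles n_T = 1 + X.
K_p = p_D p_F / (p_G) with p_i = (n_i/n_T)·P.
At X = 0.392: the mole-fraction product g(X) = Π y_i^ν_i = 0.1816. Since K_p = g(X)·P^{1}, P = (K_p/g)^(1/1) = (1.36/0.1816)^(1/1) = 7.49 atm.

P = 7.49 atm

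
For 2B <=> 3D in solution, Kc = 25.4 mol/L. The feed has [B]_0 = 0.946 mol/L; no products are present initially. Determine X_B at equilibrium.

X = 0.763

Let X = conversion of B; extent ξ = 0.946X/2 mol/L.
Concentrations: [B] = 0.946 − 0.946X; [D] = 1.42X.
Kc = [D]^3 / ([B]^2).
Equating to 25.4 mol/L: the physical root is X = 0.763.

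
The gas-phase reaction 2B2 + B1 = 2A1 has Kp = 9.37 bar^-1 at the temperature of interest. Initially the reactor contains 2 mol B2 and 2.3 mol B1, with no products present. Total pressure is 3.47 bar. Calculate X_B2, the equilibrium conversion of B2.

X = 0.789

Let X = conversion of B2 (basis 2 mol B2); extent of reaction ξ = X.
Mole table: n_B2 = 2 − 2X; n_B1 = 2.3 − X; n_A1 = 2X.
n_T = Σnᵢ = 4.3 − X.
y_i = n_i/n_T, p_i = y_i·P. Kp = p_A1^2 / (p_B2^2 p_B1).
Setting this equal to 9.37 bar^-1 and taking the physical root (0 < X < 1) gives X = 0.789.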